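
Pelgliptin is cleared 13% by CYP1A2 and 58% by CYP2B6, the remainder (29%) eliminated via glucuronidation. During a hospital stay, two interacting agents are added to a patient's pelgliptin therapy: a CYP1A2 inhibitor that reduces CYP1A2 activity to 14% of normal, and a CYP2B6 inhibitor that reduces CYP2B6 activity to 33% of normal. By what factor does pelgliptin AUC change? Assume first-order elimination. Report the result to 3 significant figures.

2.00

The CYP1A2 pathway (13% of clearance) is reduced to 0.14× activity: 0.13 × 0.14 = 0.0182.
The CYP2B6 pathway (58% of clearance) falls to 0.33× activity: 0.58 × 0.33 = 0.1914.
The remaining 29% of clearance is unaffected.
CL_new/CL_old = 0.0182 + 0.1914 + 0.29 = 0.4996.
Net AUC ratio = 1 / 0.4996 = 2.00.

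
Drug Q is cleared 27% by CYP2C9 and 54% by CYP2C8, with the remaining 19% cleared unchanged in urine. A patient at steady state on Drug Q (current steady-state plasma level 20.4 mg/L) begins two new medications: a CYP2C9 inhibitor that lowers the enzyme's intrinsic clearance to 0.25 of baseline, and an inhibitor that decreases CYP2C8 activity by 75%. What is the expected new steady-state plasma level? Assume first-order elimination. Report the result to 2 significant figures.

52 mg/L

The CYP2C9 pathway (27% of clearance) falls to 0.25× activity: 0.27 × 0.25 = 0.0675.
The CYP2C8 pathway (54% of clearance) falls to 0.25× activity: 0.54 × 0.25 = 0.135.
The remaining 19% of clearance is unaffected.
CL_new/CL_old = 0.0675 + 0.135 + 0.19 = 0.3925.
Dividing the baseline by the relative clearance: 20.4 / 0.3925 = 52 mg/L.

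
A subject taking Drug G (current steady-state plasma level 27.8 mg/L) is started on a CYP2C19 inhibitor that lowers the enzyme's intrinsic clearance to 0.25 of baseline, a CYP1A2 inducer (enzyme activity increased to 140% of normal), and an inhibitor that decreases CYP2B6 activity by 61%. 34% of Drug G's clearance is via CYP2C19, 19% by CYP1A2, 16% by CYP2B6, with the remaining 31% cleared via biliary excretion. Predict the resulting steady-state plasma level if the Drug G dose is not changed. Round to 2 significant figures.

38 mg/L

The CYP2C19 pathway (34% of clearance) falls to 0.25× activity: 0.34 × 0.25 = 0.085.
The CYP1A2 pathway (19% of clearance) increases to 1.4× activity: 0.19 × 1.4 = 0.266.
The CYP2B6 pathway (16% of clearance) drops to 0.39× activity: 0.16 × 0.39 = 0.0624.
The remaining 31% of clearance is unaffected.
Relative clearance = 0.085 + 0.266 + 0.0624 + 0.31 = 0.7234.
Steady-state plasma level ∝ 1/CL: new value = 27.8 / 0.7234 = 38 mg/L.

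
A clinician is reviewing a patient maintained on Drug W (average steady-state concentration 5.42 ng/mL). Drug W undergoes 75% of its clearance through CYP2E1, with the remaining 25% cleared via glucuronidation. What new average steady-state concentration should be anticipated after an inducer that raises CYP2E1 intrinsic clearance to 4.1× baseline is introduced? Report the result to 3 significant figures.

1.63 ng/mL

CYP2E1: 0.75 × 4.1 = 3.075
Other: 0.25 (unchanged)
Relative clearance = 3.075 + 0.25 = 3.325.
With dosing unchanged, average steady-state concentration scales as 1/CL: 5.42 / 3.325 = 1.63 ng/mL.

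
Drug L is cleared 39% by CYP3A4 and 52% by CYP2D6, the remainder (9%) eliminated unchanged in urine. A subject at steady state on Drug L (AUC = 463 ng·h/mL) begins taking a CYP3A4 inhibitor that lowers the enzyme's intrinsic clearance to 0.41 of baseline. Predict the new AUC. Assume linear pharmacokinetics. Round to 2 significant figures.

6.0 × 10² ng·h/mL

CYP3A4: 0.39 × 0.41 = 0.1599
CYP2D6: 0.52 (unchanged)
Other: 0.09 (unchanged)
Relative clearance = 0.1599 + 0.52 + 0.09 = 0.7699.
New AUC = baseline ÷ relative clearance = 463 / 0.7699 = 6.0 × 10² ng·h/mL.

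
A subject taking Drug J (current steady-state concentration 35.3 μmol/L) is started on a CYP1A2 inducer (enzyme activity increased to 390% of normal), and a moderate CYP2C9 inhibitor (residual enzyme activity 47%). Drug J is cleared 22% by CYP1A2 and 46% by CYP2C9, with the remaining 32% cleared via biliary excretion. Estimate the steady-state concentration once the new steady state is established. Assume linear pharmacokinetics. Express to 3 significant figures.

The CYP1A2 pathway (22% of clearance) increases to 3.9× activity: 0.22 × 3.9 = 0.858.
The CYP2C9 pathway (46% of clearance) is reduced to 0.47× activity: 0.46 × 0.47 = 0.2162.
Non-CYP routes (32%) are unchanged.
CL_new/CL_old = 0.858 + 0.2162 + 0.32 = 1.3942.
Steady-state concentration ∝ 1/CL: new value = 35.3 / 1.3942 = 25.3 μmol/L.

25.3 μmol/L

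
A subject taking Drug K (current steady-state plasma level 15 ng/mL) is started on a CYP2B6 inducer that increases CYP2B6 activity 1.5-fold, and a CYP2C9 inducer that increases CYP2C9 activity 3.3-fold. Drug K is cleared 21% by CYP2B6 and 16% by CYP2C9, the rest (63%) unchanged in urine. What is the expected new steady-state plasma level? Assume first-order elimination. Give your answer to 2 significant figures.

10 ng/mL

The CYP2B6 pathway (21% of clearance) rises to 1.5× activity: 0.21 × 1.5 = 0.315.
The CYP2C9 pathway (16% of clearance) is boosted to 3.3× activity: 0.16 × 3.3 = 0.528.
Non-CYP routes (63%) are unchanged.
CL_new/CL_old = 0.315 + 0.528 + 0.63 = 1.473.
Dividing the baseline by the relative clearance: 15 / 1.473 = 10 ng/mL.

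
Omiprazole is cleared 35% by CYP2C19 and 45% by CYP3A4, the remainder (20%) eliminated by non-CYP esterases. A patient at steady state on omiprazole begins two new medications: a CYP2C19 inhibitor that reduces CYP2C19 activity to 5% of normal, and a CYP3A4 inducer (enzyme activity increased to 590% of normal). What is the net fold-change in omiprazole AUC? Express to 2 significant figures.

0.35

The CYP2C19 pathway (35% of clearance) drops to 0.05× activity: 0.35 × 0.05 = 0.0175.
The CYP3A4 pathway (45% of clearance) is boosted to 5.9× activity: 0.45 × 5.9 = 2.655.
The remaining 20% of clearance is unaffected.
Relative clearance = 0.0175 + 2.655 + 0.2 = 2.8725.
Net AUC ratio = 1 / 2.8725 = 0.35.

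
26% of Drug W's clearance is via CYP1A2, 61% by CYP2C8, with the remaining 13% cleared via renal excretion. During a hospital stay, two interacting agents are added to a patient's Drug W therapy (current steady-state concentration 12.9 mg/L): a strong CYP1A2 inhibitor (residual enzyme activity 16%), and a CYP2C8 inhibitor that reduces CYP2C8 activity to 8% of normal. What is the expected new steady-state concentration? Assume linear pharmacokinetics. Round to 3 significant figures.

58.5 mg/L

The CYP1A2 pathway (26% of clearance) is reduced to 0.16× activity: 0.26 × 0.16 = 0.0416.
The CYP2C8 pathway (61% of clearance) drops to 0.08× activity: 0.61 × 0.08 = 0.0488.
Non-CYP routes (13%) are unchanged.
CL_new/CL_old = 0.0416 + 0.0488 + 0.13 = 0.2204.
Steady-state concentration ∝ 1/CL: new value = 12.9 / 0.2204 = 58.5 mg/L.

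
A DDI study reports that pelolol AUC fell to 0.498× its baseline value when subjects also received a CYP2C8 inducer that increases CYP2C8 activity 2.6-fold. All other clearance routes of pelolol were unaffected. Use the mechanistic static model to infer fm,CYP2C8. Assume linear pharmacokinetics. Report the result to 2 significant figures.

0.63

CL'/CL = 1 / 0.498 = 2.008
2.6·fm + (1 − fm) = 2.008
fm = (2.008 − 1) / (2.6 − 1) = 0.63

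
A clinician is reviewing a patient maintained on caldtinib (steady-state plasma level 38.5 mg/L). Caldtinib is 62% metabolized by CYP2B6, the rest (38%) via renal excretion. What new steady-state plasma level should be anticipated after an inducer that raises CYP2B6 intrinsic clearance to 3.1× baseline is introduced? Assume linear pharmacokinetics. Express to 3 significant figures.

The CYP2B6 pathway (62% of clearance) increases to 3.1× activity: 0.62 × 3.1 = 1.922.
Non-CYP routes (38%) are unchanged.
Relative clearance = 1.922 + 0.38 = 2.302.
With dosing unchanged, steady-state plasma level scales as 1/CL: 38.5 / 2.302 = 16.7 mg/L.

16.7 mg/L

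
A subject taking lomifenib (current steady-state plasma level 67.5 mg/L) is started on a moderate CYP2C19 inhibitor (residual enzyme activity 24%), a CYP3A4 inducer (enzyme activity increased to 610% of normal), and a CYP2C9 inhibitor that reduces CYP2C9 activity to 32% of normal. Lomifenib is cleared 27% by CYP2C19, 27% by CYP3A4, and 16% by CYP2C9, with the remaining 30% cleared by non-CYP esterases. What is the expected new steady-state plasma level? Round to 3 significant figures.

The CYP2C19 pathway (27% of clearance) drops to 0.24× activity: 0.27 × 0.24 = 0.0648.
The CYP3A4 pathway (27% of clearance) is boosted to 6.1× activity: 0.27 × 6.1 = 1.647.
The CYP2C9 pathway (16% of clearance) falls to 0.32× activity: 0.16 × 0.32 = 0.0512.
The remaining 30% of clearance is unaffected.
CL_new/CL_old = 0.0648 + 1.647 + 0.0512 + 0.3 = 2.063.
Dividing the baseline by the relative clearance: 67.5 / 2.063 = 32.7 mg/L.

32.7 mg/L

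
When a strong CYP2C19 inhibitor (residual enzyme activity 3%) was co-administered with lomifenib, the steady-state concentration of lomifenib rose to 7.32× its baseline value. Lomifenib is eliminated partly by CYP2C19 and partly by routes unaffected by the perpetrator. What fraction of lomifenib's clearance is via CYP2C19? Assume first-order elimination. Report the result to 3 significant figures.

Let fm be the CYP2C19 fraction. New clearance relative to baseline = fm × 0.03 + (1 − fm).
Steady-state concentration ratio = 1 / (new CL fraction), so new CL fraction = 1 / 7.32 = 0.1366.
fm × 0.03 + 1 − fm = 0.1366  ⇒  fm × (0.03 − 1) = −0.8634  ⇒  fm = 0.890.

0.890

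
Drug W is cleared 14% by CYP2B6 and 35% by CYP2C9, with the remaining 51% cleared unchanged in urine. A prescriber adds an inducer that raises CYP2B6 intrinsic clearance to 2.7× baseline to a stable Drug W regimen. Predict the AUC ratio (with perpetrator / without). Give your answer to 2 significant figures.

The CYP2B6 pathway (14% of clearance) rises to 2.7× activity: 0.14 × 2.7 = 0.378.
CYP2C9 (35%) and the residual 51% are unaffected.
CL_new/CL_old = 0.378 + 0.35 + 0.51 = 1.238.
Since AUC ∝ 1/CL, the ratio is 1 / 1.238 = 0.81.

0.81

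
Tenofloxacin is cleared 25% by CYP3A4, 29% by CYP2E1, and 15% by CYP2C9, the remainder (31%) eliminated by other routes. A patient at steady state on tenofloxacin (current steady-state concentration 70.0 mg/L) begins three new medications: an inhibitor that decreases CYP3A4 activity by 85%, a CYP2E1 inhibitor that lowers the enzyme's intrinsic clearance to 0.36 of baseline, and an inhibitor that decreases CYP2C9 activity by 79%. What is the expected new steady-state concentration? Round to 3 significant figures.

CYP3A4: 0.25 × 0.15 = 0.0375
CYP2E1: 0.29 × 0.36 = 0.1044
CYP2C9: 0.15 × 0.21 = 0.0315
Other: 0.31 (unchanged)
New clearance relative to baseline: 0.0375 + 0.1044 + 0.0315 + 0.31 = 0.4834.
Dividing the baseline by the relative clearance: 70.0 / 0.4834 = 145 mg/L.

145 mg/L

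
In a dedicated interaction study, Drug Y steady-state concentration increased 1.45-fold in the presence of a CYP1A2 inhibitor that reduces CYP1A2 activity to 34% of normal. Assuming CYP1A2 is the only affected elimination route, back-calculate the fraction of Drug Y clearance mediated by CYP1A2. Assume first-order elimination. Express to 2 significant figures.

CL'/CL = 1 / 1.45 = 0.6897
0.34·fm + (1 − fm) = 0.6897
fm = (0.6897 − 1) / (0.34 − 1) = 0.47

0.47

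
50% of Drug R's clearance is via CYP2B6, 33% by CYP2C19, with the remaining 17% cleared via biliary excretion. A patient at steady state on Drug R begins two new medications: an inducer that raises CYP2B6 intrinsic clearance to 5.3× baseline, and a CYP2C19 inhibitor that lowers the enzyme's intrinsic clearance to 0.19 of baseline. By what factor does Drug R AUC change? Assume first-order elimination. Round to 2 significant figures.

CYP2B6: 0.5 × 5.3 = 2.65
CYP2C19: 0.33 × 0.19 = 0.0627
Other: 0.17 (unchanged)
New clearance relative to baseline: 2.65 + 0.0627 + 0.17 = 2.8827.
Because AUC varies inversely with clearance, the combined effect is 1 / 2.8827 = 0.35.

0.35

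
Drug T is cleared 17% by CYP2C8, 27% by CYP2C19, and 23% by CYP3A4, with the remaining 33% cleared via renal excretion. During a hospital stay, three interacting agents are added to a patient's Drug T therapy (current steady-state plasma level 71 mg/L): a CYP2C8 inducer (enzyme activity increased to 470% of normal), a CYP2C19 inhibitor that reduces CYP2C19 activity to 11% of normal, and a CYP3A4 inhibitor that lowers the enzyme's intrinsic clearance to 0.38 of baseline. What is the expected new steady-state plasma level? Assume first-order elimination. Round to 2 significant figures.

CYP2C8: 0.17 × 4.7 = 0.799
CYP2C19: 0.27 × 0.11 = 0.0297
CYP3A4: 0.23 × 0.38 = 0.0874
Other: 0.33 (unchanged)
CL_new/CL_old = 0.799 + 0.0297 + 0.0874 + 0.33 = 1.2461.
Steady-state plasma level ∝ 1/CL: new value = 71 / 1.2461 = 57 mg/L.

57 mg/L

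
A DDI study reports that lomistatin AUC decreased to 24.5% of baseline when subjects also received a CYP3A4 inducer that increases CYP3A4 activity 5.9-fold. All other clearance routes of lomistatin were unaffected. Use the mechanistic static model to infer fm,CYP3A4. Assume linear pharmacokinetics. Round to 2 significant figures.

0.63

CL'/CL = 1 / 0.245 = 4.082
5.9·fm + (1 − fm) = 4.082
fm = (4.082 − 1) / (5.9 − 1) = 0.63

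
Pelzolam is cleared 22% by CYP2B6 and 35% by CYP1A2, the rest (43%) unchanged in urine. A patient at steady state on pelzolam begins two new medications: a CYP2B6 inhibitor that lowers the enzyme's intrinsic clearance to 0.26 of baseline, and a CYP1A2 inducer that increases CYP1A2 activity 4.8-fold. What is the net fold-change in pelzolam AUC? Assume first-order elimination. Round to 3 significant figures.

0.461

The CYP2B6 pathway (22% of clearance) is reduced to 0.26× activity: 0.22 × 0.26 = 0.0572.
The CYP1A2 pathway (35% of clearance) increases to 4.8× activity: 0.35 × 4.8 = 1.68.
Non-CYP routes (43%) are unchanged.
CL_new/CL_old = 0.0572 + 1.68 + 0.43 = 2.1672.
Net AUC ratio = 1 / 2.1672 = 0.461.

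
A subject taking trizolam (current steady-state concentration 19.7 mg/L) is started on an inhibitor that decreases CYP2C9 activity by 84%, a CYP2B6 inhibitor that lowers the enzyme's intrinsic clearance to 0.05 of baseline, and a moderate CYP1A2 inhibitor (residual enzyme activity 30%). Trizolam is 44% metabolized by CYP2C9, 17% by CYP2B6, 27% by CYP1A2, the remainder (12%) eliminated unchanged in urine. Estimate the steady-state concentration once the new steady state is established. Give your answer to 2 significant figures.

70 mg/L

The CYP2C9 pathway (44% of clearance) falls to 0.16× activity: 0.44 × 0.16 = 0.0704.
The CYP2B6 pathway (17% of clearance) is reduced to 0.05× activity: 0.17 × 0.05 = 0.0085.
The CYP1A2 pathway (27% of clearance) is reduced to 0.3× activity: 0.27 × 0.3 = 0.081.
The remaining 12% of clearance is unaffected.
Relative clearance = 0.0704 + 0.0085 + 0.081 + 0.12 = 0.2799.
Dividing the baseline by the relative clearance: 19.7 / 0.2799 = 70 mg/L.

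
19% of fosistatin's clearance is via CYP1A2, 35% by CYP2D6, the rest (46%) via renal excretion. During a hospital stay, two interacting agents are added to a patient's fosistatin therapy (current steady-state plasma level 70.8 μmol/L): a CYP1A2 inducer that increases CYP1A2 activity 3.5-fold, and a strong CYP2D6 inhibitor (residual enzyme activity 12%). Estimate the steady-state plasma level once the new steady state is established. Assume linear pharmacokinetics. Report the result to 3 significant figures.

The CYP1A2 pathway (19% of clearance) increases to 3.5× activity: 0.19 × 3.5 = 0.665.
The CYP2D6 pathway (35% of clearance) falls to 0.12× activity: 0.35 × 0.12 = 0.042.
The remaining 46% of clearance is unaffected.
CL_new/CL_old = 0.665 + 0.042 + 0.46 = 1.167.
Steady-state plasma level ∝ 1/CL: new value = 70.8 / 1.167 = 60.7 μmol/L.

60.7 μmol/L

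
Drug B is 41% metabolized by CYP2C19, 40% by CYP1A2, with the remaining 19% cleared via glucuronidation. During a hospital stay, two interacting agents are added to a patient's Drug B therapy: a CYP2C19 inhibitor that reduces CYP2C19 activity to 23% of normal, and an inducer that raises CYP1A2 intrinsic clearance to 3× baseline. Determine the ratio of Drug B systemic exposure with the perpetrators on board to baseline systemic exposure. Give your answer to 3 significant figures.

CYP2C19: 0.41 × 0.23 = 0.0943
CYP1A2: 0.4 × 3 = 1.2
Other: 0.19 (unchanged)
CL_new/CL_old = 0.0943 + 1.2 + 0.19 = 1.4843.
Because systemic exposure varies inversely with clearance, the combined effect is 1 / 1.4843 = 0.674.

0.674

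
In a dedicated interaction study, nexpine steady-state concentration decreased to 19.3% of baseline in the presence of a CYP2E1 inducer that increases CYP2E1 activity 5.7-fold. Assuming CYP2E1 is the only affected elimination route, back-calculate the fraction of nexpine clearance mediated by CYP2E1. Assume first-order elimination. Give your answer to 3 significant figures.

Let x = fm,CYP2E1. Because steady-state concentration ∝ 1/CL, relative clearance rose to 1/0.193 = 5.181.
Setting x·5.7 + (1 − x) = 5.181 and solving: x = (5.181 − 1)/(5.7 − 1) = 0.890.

0.890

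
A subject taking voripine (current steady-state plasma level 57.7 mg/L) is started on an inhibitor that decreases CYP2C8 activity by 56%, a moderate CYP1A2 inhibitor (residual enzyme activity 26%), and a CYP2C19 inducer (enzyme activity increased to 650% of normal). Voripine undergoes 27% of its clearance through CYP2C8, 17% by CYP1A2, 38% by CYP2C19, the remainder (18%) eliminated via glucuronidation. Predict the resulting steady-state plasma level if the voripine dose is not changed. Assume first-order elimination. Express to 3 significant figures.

The CYP2C8 pathway (27% of clearance) drops to 0.44× activity: 0.27 × 0.44 = 0.1188.
The CYP1A2 pathway (17% of clearance) drops to 0.26× activity: 0.17 × 0.26 = 0.0442.
The CYP2C19 pathway (38% of clearance) is boosted to 6.5× activity: 0.38 × 6.5 = 2.47.
The remaining 18% of clearance is unaffected.
Relative clearance = 0.1188 + 0.0442 + 2.47 + 0.18 = 2.813.
Steady-state plasma level ∝ 1/CL: new value = 57.7 / 2.813 = 20.5 mg/L.

20.5 mg/L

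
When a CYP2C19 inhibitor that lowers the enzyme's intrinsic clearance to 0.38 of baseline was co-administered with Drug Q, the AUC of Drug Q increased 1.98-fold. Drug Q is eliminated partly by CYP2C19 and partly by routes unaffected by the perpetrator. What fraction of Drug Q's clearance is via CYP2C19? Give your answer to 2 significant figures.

0.80

CL'/CL = 1 / 1.98 = 0.5051
0.38·fm + (1 − fm) = 0.5051
fm = (0.5051 − 1) / (0.38 − 1) = 0.80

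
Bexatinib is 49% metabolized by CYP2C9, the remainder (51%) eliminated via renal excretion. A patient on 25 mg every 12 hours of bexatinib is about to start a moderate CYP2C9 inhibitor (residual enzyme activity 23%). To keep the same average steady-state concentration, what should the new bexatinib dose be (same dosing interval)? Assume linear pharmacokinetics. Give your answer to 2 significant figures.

The CYP2C9 pathway (49% of clearance) is reduced to 0.23× activity: 0.49 × 0.23 = 0.1127.
Non-CYP routes (51%) are unchanged.
CL_new/CL_old = 0.1127 + 0.51 = 0.6227.
Css,avg = (dose rate)/CL, so holding Css fixed requires dose ∝ CL: 25 × 0.6227 = 16 mg.

16 mg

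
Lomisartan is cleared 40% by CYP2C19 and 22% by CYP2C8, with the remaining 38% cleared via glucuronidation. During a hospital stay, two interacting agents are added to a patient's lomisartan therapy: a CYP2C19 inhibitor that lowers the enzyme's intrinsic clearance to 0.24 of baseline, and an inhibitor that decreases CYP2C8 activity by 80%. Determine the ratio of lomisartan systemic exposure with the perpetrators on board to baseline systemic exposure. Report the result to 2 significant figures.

The CYP2C19 pathway (40% of clearance) drops to 0.24× activity: 0.4 × 0.24 = 0.096.
The CYP2C8 pathway (22% of clearance) falls to 0.2× activity: 0.22 × 0.2 = 0.044.
The remaining 38% of clearance is unaffected.
New clearance relative to baseline: 0.096 + 0.044 + 0.38 = 0.52.
Because systemic exposure varies inversely with clearance, the combined effect is 1 / 0.52 = 1.9.

1.9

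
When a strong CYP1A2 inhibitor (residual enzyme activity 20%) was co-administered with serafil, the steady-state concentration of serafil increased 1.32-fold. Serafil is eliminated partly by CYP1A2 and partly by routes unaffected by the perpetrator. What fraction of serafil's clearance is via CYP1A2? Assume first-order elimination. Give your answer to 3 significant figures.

0.303

CL'/CL = 1 / 1.32 = 0.7576
0.2·fm + (1 − fm) = 0.7576
fm = (0.7576 − 1) / (0.2 − 1) = 0.303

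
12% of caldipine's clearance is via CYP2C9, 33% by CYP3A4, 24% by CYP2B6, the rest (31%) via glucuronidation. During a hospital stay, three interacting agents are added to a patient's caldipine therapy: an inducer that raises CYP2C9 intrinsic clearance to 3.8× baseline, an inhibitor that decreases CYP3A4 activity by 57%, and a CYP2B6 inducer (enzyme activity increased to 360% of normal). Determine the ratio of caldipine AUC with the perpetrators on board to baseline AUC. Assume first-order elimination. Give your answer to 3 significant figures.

The CYP2C9 pathway (12% of clearance) is boosted to 3.8× activity: 0.12 × 3.8 = 0.456.
The CYP3A4 pathway (33% of clearance) is reduced to 0.43× activity: 0.33 × 0.43 = 0.1419.
The CYP2B6 pathway (24% of clearance) rises to 3.6× activity: 0.24 × 3.6 = 0.864.
Non-CYP routes (31%) are unchanged.
Relative clearance = 0.456 + 0.1419 + 0.864 + 0.31 = 1.7719.
Net AUC ratio = 1 / 1.7719 = 0.564.

0.564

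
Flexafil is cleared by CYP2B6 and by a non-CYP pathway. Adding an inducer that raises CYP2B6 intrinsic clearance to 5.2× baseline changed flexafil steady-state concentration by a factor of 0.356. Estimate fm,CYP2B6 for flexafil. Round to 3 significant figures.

Let fm be the CYP2B6 fraction. New clearance relative to baseline = fm × 5.2 + (1 − fm).
Steady-state concentration ratio = 1 / (new CL fraction), so new CL fraction = 1 / 0.356 = 2.809.
fm × 5.2 + 1 − fm = 2.809  ⇒  fm × (5.2 − 1) = 1.809  ⇒  fm = 0.431.

0.431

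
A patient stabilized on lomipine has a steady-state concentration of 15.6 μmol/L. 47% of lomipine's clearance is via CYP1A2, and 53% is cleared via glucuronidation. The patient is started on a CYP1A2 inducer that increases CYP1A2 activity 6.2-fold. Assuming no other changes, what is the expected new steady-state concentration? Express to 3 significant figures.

The CYP1A2 pathway (47% of clearance) is boosted to 6.2× activity: 0.47 × 6.2 = 2.914.
The remaining 53% of clearance is unaffected.
Relative clearance = 2.914 + 0.53 = 3.444.
Steady-state concentration ∝ 1/CL, so new value = 15.6 / 3.444 = 4.53 μmol/L.

4.53 μmol/L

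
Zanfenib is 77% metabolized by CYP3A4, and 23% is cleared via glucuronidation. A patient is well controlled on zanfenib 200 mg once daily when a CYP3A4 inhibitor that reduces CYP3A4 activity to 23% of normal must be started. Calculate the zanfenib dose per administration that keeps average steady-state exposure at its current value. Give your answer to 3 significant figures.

81.4 mg

The CYP3A4 pathway (77% of clearance) drops to 0.23× activity: 0.77 × 0.23 = 0.1771.
Non-CYP routes (23%) are unchanged.
CL_new/CL_old = 0.1771 + 0.23 = 0.4071.
To maintain the same steady-state level, dose must scale with clearance: new dose = 200 × 0.4071 = 81.4 mg.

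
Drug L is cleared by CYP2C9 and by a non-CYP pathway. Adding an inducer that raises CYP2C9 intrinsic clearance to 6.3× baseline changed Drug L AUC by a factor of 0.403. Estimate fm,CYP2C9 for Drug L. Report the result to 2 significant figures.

0.28

CL'/CL = 1 / 0.403 = 2.481
6.3·fm + (1 − fm) = 2.481
fm = (2.481 − 1) / (6.3 − 1) = 0.28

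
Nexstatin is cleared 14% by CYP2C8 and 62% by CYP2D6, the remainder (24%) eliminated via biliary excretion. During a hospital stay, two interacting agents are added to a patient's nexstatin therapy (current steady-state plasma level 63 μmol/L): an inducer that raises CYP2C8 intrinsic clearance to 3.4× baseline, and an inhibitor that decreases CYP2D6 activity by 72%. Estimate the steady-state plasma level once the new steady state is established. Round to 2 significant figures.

The CYP2C8 pathway (14% of clearance) is boosted to 3.4× activity: 0.14 × 3.4 = 0.476.
The CYP2D6 pathway (62% of clearance) falls to 0.28× activity: 0.62 × 0.28 = 0.1736.
The remaining 24% of clearance is unaffected.
Relative clearance = 0.476 + 0.1736 + 0.24 = 0.8896.
Dividing the baseline by the relative clearance: 63 / 0.8896 = 71 μmol/L.

71 μmol/L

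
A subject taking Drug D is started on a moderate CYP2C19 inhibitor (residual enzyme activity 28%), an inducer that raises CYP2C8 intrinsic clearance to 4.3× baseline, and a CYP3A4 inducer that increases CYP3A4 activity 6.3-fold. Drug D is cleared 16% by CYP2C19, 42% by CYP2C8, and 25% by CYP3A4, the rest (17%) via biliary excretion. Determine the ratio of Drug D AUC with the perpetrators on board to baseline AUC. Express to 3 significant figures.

The CYP2C19 pathway (16% of clearance) falls to 0.28× activity: 0.16 × 0.28 = 0.0448.
The CYP2C8 pathway (42% of clearance) is boosted to 4.3× activity: 0.42 × 4.3 = 1.806.
The CYP3A4 pathway (25% of clearance) increases to 6.3× activity: 0.25 × 6.3 = 1.575.
Non-CYP routes (17%) are unchanged.
New clearance relative to baseline: 0.0448 + 1.806 + 1.575 + 0.17 = 3.5958.
Because AUC varies inversely with clearance, the combined effect is 1 / 3.5958 = 0.278.

0.278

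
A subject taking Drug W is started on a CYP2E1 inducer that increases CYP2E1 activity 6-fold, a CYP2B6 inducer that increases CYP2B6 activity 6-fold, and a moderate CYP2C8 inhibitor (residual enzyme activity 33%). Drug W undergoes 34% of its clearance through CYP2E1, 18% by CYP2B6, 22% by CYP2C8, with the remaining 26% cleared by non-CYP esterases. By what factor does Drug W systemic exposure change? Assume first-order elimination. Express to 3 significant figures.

The CYP2E1 pathway (34% of clearance) increases to 6× activity: 0.34 × 6 = 2.04.
The CYP2B6 pathway (18% of clearance) rises to 6× activity: 0.18 × 6 = 1.08.
The CYP2C8 pathway (22% of clearance) falls to 0.33× activity: 0.22 × 0.33 = 0.0726.
The remaining 26% of clearance is unaffected.
New clearance relative to baseline: 2.04 + 1.08 + 0.0726 + 0.26 = 3.4526.
Because systemic exposure varies inversely with clearance, the combined effect is 1 / 3.4526 = 0.290.

0.290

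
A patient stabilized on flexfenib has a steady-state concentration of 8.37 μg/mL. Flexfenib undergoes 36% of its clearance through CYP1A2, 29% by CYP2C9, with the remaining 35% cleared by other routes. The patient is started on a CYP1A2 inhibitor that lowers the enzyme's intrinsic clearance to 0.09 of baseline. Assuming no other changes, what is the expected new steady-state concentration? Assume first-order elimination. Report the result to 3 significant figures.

CYP1A2: 0.36 × 0.09 = 0.0324
CYP2C9: 0.29 (unchanged)
Other: 0.35 (unchanged)
Relative clearance = 0.0324 + 0.29 + 0.35 = 0.6724.
Steady-state concentration ∝ 1/CL, so new value = 8.37 / 0.6724 = 12.4 μg/mL.

12.4 μg/mL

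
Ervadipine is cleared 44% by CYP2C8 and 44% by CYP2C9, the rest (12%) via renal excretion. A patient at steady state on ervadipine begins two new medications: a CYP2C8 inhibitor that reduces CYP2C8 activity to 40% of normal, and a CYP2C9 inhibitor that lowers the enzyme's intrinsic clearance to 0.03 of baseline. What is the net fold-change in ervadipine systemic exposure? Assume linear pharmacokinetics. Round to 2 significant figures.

The CYP2C8 pathway (44% of clearance) falls to 0.4× activity: 0.44 × 0.4 = 0.176.
The CYP2C9 pathway (44% of clearance) drops to 0.03× activity: 0.44 × 0.03 = 0.0132.
Non-CYP routes (12%) are unchanged.
New clearance relative to baseline: 0.176 + 0.0132 + 0.12 = 0.3092.
Net systemic exposure ratio = 1 / 0.3092 = 3.2.

3.2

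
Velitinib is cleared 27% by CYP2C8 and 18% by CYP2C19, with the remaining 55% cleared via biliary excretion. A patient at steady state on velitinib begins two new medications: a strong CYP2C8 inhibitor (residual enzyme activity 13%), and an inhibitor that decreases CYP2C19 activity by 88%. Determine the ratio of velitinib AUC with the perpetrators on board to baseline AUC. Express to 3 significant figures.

CYP2C8: 0.27 × 0.13 = 0.0351
CYP2C19: 0.18 × 0.12 = 0.0216
Other: 0.55 (unchanged)
New clearance relative to baseline: 0.0351 + 0.0216 + 0.55 = 0.6067.
Because AUC varies inversely with clearance, the combined effect is 1 / 0.6067 = 1.65.

1.65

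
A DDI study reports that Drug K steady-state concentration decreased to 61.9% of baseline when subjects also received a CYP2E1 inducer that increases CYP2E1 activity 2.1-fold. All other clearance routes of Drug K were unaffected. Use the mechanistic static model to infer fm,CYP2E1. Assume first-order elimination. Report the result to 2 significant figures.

Call the CYP2E1 fraction fm. After the interaction, CL_new/CL_old = fm × 2.1 + (1 − fm).
Steady-state concentration ratio = 1 / (new CL fraction), so new CL fraction = 1 / 0.619 = 1.616.
fm × 2.1 + 1 − fm = 1.616  ⇒  fm × (2.1 − 1) = 0.6155  ⇒  fm = 0.56.

0.56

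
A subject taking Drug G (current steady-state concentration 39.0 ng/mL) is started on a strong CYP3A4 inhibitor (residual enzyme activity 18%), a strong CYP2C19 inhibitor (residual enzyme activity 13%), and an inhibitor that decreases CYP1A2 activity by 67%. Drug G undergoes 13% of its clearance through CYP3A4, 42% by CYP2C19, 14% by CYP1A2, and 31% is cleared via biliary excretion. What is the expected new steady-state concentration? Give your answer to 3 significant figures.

89.8 ng/mL

CYP3A4: 0.13 × 0.18 = 0.0234
CYP2C19: 0.42 × 0.13 = 0.0546
CYP1A2: 0.14 × 0.33 = 0.0462
Other: 0.31 (unchanged)
New clearance relative to baseline: 0.0234 + 0.0546 + 0.0462 + 0.31 = 0.4342.
Dividing the baseline by the relative clearance: 39.0 / 0.4342 = 89.8 ng/mL.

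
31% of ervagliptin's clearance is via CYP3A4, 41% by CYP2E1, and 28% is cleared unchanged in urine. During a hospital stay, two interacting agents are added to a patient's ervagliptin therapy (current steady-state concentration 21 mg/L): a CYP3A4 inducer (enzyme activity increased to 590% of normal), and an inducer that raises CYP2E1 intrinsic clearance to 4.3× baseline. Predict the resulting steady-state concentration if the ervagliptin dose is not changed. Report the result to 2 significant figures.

5.4 mg/L

The CYP3A4 pathway (31% of clearance) rises to 5.9× activity: 0.31 × 5.9 = 1.829.
The CYP2E1 pathway (41% of clearance) rises to 4.3× activity: 0.41 × 4.3 = 1.763.
Non-CYP routes (28%) are unchanged.
New clearance relative to baseline: 1.829 + 1.763 + 0.28 = 3.872.
Steady-state concentration ∝ 1/CL: new value = 21 / 3.872 = 5.4 mg/L.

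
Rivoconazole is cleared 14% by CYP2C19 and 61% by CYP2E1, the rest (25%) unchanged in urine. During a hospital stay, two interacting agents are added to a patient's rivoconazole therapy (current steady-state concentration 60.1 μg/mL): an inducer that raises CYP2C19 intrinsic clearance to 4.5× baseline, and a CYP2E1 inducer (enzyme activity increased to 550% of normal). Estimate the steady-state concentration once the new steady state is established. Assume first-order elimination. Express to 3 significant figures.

14.2 μg/mL

The CYP2C19 pathway (14% of clearance) increases to 4.5× activity: 0.14 × 4.5 = 0.63.
The CYP2E1 pathway (61% of clearance) rises to 5.5× activity: 0.61 × 5.5 = 3.355.
The remaining 25% of clearance is unaffected.
Relative clearance = 0.63 + 3.355 + 0.25 = 4.235.
Steady-state concentration ∝ 1/CL: new value = 60.1 / 4.235 = 14.2 μg/mL.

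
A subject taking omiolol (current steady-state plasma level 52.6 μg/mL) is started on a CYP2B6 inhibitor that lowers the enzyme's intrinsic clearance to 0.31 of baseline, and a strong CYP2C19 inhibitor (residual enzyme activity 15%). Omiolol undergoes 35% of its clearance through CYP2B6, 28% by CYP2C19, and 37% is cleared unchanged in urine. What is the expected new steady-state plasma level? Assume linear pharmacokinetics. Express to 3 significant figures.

The CYP2B6 pathway (35% of clearance) is reduced to 0.31× activity: 0.35 × 0.31 = 0.1085.
The CYP2C19 pathway (28% of clearance) is reduced to 0.15× activity: 0.28 × 0.15 = 0.042.
The remaining 37% of clearance is unaffected.
New clearance relative to baseline: 0.1085 + 0.042 + 0.37 = 0.5205.
Steady-state plasma level ∝ 1/CL: new value = 52.6 / 0.5205 = 101 μg/mL.

101 μg/mL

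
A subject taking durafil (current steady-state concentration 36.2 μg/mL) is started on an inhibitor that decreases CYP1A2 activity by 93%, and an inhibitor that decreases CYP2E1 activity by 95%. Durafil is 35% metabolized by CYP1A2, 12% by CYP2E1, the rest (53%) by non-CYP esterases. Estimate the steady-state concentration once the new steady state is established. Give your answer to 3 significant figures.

64.6 μg/mL

The CYP1A2 pathway (35% of clearance) is reduced to 0.07× activity: 0.35 × 0.07 = 0.0245.
The CYP2E1 pathway (12% of clearance) is reduced to 0.05× activity: 0.12 × 0.05 = 0.006.
Non-CYP routes (53%) are unchanged.
New clearance relative to baseline: 0.0245 + 0.006 + 0.53 = 0.5605.
Dividing the baseline by the relative clearance: 36.2 / 0.5605 = 64.6 μg/mL.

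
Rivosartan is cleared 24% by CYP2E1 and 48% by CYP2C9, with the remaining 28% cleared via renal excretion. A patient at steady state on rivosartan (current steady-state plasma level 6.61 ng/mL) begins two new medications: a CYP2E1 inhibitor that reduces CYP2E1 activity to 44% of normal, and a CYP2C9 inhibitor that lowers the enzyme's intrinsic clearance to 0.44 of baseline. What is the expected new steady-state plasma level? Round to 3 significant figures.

11.1 ng/mL

The CYP2E1 pathway (24% of clearance) is reduced to 0.44× activity: 0.24 × 0.44 = 0.1056.
The CYP2C9 pathway (48% of clearance) is reduced to 0.44× activity: 0.48 × 0.44 = 0.2112.
The remaining 28% of clearance is unaffected.
Relative clearance = 0.1056 + 0.2112 + 0.28 = 0.5968.
Steady-state plasma level ∝ 1/CL: new value = 6.61 / 0.5968 = 11.1 ng/mL.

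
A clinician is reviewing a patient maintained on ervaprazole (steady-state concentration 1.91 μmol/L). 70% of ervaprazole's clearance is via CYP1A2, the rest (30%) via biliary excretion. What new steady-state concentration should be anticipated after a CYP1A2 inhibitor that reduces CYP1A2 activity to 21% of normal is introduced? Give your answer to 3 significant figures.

The CYP1A2 pathway (70% of clearance) falls to 0.21× activity: 0.7 × 0.21 = 0.147.
Non-CYP routes (30%) are unchanged.
CL_new/CL_old = 0.147 + 0.3 = 0.447.
New steady-state concentration = baseline ÷ relative clearance = 1.91 / 0.447 = 4.27 μmol/L.

4.27 μmol/L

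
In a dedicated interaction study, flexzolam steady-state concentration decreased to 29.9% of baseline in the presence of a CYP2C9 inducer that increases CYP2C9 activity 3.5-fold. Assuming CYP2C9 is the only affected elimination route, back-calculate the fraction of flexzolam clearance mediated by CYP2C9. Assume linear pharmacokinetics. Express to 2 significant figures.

CL'/CL = 1 / 0.299 = 3.344
3.5·fm + (1 − fm) = 3.344
fm = (3.344 − 1) / (3.5 − 1) = 0.94

0.94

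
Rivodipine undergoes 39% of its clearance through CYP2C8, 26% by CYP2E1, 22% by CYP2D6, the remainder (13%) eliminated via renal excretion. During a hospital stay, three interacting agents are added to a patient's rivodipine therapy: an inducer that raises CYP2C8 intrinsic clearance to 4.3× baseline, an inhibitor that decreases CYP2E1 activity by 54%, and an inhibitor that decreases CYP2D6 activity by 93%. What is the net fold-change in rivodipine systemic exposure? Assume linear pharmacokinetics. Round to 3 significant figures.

The CYP2C8 pathway (39% of clearance) rises to 4.3× activity: 0.39 × 4.3 = 1.677.
The CYP2E1 pathway (26% of clearance) falls to 0.46× activity: 0.26 × 0.46 = 0.1196.
The CYP2D6 pathway (22% of clearance) falls to 0.07× activity: 0.22 × 0.07 = 0.0154.
Non-CYP routes (13%) are unchanged.
CL_new/CL_old = 1.677 + 0.1196 + 0.0154 + 0.13 = 1.942.
Systemic exposure ∝ 1/CL: fold-change = 1 / 1.942 = 0.515.

0.515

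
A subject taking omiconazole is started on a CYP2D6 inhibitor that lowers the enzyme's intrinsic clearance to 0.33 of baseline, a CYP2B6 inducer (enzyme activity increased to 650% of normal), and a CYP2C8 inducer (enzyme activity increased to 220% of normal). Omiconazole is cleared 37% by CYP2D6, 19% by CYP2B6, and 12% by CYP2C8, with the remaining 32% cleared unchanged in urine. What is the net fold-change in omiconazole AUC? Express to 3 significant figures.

0.515

The CYP2D6 pathway (37% of clearance) is reduced to 0.33× activity: 0.37 × 0.33 = 0.1221.
The CYP2B6 pathway (19% of clearance) rises to 6.5× activity: 0.19 × 6.5 = 1.235.
The CYP2C8 pathway (12% of clearance) rises to 2.2× activity: 0.12 × 2.2 = 0.264.
The remaining 32% of clearance is unaffected.
New clearance relative to baseline: 0.1221 + 1.235 + 0.264 + 0.32 = 1.9411.
Because AUC varies inversely with clearance, the combined effect is 1 / 1.9411 = 0.515.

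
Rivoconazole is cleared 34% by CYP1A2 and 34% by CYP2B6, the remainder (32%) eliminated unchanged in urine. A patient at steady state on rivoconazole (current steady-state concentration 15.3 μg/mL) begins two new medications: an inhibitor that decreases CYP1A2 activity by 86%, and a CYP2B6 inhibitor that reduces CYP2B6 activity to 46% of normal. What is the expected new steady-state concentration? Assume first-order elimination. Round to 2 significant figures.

The CYP1A2 pathway (34% of clearance) is reduced to 0.14× activity: 0.34 × 0.14 = 0.0476.
The CYP2B6 pathway (34% of clearance) drops to 0.46× activity: 0.34 × 0.46 = 0.1564.
Non-CYP routes (32%) are unchanged.
Relative clearance = 0.0476 + 0.1564 + 0.32 = 0.524.
Dividing the baseline by the relative clearance: 15.3 / 0.524 = 29 μg/mL.

29 μg/mL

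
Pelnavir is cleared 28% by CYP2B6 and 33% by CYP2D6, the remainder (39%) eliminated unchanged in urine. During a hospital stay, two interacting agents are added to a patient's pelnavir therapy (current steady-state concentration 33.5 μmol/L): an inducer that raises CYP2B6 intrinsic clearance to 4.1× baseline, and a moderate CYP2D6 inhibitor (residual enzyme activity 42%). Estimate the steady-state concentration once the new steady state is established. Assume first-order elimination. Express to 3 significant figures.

CYP2B6: 0.28 × 4.1 = 1.148
CYP2D6: 0.33 × 0.42 = 0.1386
Other: 0.39 (unchanged)
CL_new/CL_old = 1.148 + 0.1386 + 0.39 = 1.6766.
Steady-state concentration ∝ 1/CL: new value = 33.5 / 1.6766 = 20.0 μmol/L.

20.0 μmol/L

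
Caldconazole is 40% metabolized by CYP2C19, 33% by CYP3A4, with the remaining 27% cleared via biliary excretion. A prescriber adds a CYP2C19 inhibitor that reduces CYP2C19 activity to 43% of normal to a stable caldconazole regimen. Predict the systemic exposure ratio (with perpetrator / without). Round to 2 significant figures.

1.3

The CYP2C19 pathway (40% of clearance) falls to 0.43× activity: 0.4 × 0.43 = 0.172.
CYP3A4 (33%) and the residual 27% are unaffected.
CL_new/CL_old = 0.172 + 0.33 + 0.27 = 0.772.
Systemic exposure ratio = CL_old/CL_new = 1 / 0.772 = 1.3.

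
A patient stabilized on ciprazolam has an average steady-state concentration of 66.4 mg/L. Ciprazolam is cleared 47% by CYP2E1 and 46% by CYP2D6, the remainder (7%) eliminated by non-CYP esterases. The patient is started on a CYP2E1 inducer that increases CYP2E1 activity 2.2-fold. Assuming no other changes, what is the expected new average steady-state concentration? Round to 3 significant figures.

42.5 mg/L

The CYP2E1 pathway (47% of clearance) rises to 2.2× activity: 0.47 × 2.2 = 1.034.
CYP2D6 (46%) and the residual 7% are unaffected.
New clearance relative to baseline: 1.034 + 0.46 + 0.07 = 1.564.
With dosing unchanged, average steady-state concentration scales as 1/CL: 66.4 / 1.564 = 42.5 mg/L.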